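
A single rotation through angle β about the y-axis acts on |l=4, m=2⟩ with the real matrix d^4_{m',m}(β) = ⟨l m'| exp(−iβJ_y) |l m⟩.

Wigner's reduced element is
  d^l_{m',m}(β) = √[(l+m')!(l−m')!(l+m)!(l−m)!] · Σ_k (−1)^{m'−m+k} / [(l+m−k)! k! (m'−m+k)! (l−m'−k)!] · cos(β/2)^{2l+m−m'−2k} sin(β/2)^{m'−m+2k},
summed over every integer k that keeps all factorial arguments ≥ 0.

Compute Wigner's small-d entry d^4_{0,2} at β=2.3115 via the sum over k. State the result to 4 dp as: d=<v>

d=0.4709

d^4_{0,2}(β=2.3115) via Wigner's sum:
Half-angle: c=0.403232, s=0.915098. N=√(24·24·720·2)=910.735966
The bounds max(0,m−m')=2 and min(l+m,l−m')=4 give 3 terms
  k=2: (−1)^0·910.7360/(96)·0.4032^6·0.9151^2 = +0.034150
  k=3: (−1)^1·910.7360/(36)·0.4032^4·0.9151^4 = -0.469009
  k=4: (−1)^2·910.7360/(96)·0.4032^2·0.9151^6 = +0.905809
d^4_{0,2}(2.3115) = +0.034150 -0.469009 +0.905809 = +0.470950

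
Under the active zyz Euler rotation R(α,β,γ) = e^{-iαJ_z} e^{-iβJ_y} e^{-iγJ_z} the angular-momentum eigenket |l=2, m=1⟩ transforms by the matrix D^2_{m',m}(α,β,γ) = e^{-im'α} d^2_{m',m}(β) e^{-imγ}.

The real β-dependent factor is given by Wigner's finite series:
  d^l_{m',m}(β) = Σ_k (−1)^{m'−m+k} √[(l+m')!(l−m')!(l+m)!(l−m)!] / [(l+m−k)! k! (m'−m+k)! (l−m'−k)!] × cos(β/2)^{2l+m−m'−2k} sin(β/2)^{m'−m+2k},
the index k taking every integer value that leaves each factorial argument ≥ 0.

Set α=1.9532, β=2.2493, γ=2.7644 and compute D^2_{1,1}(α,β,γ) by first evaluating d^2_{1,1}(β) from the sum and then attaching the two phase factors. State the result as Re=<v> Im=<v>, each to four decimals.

D^2_{1,1}(1.9532,2.2493,2.7644) = e^{-i·1·1.9532}·d^2_{1,1}(2.2493)·e^{-i·1·2.7644}. Compute d first:
Half-angle: c=0.431492, s=0.902117. N=√(6·1·6·1)=6.000000
Admissible k: 0..1 (factorial args all ≥0)
  k=0: (−1)^0·6.0000/(6)·0.4315^4·0.9021^0 = +0.034665
  k=1: (−1)^1·6.0000/(2)·0.4315^2·0.9021^2 = -0.454562
d^2_{1,1}(2.2493) = +0.034665 -0.454562 = -0.419896
Attach z-rotation phases: D = e^{-i(1)(1.9532)}·(-0.419896)·e^{-i(1)(2.7644)} = -0.002188-0.419891i

Re=-0.0022 Im=-0.4199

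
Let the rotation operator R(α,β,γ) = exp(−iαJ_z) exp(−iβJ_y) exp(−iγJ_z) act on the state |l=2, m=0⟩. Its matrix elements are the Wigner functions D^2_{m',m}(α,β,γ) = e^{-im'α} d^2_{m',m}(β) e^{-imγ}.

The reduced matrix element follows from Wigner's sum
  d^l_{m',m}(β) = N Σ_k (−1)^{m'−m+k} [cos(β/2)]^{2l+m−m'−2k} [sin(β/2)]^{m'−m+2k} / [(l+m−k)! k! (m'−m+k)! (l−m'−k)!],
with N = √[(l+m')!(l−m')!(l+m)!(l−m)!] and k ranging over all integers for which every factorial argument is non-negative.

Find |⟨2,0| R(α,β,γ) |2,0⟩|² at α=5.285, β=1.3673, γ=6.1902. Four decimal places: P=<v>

D^2_{0,0}(5.285,1.3673,6.1902) = e^{-i·0·5.285}·d^2_{0,0}(1.3673)·e^{-i·0·6.1902}. Compute d first:
Half-angle: c=0.775272, s=0.631627. N=√(2·2·2·2)=4.000000
k∈{0,1,2} keeps every argument non-negative
  k=0: (−1)^0·4.0000/(4)·0.7753^4·0.6316^0 = +0.361258
  k=1: (−1)^1·4.0000/(1)·0.7753^2·0.6316^2 = -0.959158
  k=2: (−1)^2·4.0000/(4)·0.7753^0·0.6316^4 = +0.159163
d^2_{0,0}(1.3673) = +0.361258 -0.959158 +0.159163 = -0.438737
|D^2_{0,0}|² = |d^2_{0,0}(β)|² = (-0.438737)² = 0.192490 (the z-rotation phases have unit modulus)

P=0.1925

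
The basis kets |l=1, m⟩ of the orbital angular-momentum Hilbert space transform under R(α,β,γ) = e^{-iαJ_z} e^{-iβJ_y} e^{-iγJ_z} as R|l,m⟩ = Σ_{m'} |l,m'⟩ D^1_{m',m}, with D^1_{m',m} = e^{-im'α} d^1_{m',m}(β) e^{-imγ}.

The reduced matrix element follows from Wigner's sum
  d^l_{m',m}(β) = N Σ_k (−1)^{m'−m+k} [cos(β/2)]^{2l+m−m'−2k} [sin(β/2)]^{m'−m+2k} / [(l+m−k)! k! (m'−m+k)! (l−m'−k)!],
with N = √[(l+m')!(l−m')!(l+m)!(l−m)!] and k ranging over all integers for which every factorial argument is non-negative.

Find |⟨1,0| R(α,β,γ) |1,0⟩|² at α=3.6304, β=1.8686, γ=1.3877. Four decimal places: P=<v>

P=0.0861

First d^1_{0,0}(β=1.8686), then the phase factors e^{-i(0)α} and e^{-i(0)γ}:
Half-angle: c=0.594382, s=0.804183. N=√(1·1·1·1)=1.000000
The bounds max(0,m−m')=0 and min(l+m,l−m')=1 give 2 terms
  k=0: (−1)^0·1.0000/(1)·0.5944^2·0.8042^0 = +0.353289
  k=1: (−1)^1·1.0000/(1)·0.5944^0·0.8042^2 = -0.646711
d^1_{0,0}(1.8686) = +0.353289 -0.646711 = -0.293421
|D^1_{0,0}|² = |d^1_{0,0}(β)|² = (-0.293421)² = 0.086096 (the z-rotation phases have unit modulus)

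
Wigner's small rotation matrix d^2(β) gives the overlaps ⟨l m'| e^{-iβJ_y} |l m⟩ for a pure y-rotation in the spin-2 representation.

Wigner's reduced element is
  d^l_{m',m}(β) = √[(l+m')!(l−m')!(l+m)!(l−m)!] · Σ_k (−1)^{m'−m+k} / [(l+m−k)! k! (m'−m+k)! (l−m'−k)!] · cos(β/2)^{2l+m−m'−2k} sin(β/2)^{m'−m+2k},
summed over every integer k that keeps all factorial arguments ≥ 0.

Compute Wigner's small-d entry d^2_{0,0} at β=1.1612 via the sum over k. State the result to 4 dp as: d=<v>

d^2_{0,0}(β=1.1612) via Wigner's sum:
With c≡cos(β/2)=0.836134 and s≡sin(β/2)=0.548526, N=[2·2·2·2]^{1/2}=4.000000
Admissible k: 0..2 (factorial args all ≥0)
  k=0: (−1)^0·4.0000/(4)·0.8361^4·0.5485^0 = +0.488768
  k=1: (−1)^1·4.0000/(1)·0.8361^2·0.5485^2 = -0.841406
  k=2: (−1)^2·4.0000/(4)·0.8361^0·0.5485^4 = +0.090529
d^2_{0,0}(1.1612) = +0.488768 -0.841406 +0.090529 = -0.262108

d=-0.2621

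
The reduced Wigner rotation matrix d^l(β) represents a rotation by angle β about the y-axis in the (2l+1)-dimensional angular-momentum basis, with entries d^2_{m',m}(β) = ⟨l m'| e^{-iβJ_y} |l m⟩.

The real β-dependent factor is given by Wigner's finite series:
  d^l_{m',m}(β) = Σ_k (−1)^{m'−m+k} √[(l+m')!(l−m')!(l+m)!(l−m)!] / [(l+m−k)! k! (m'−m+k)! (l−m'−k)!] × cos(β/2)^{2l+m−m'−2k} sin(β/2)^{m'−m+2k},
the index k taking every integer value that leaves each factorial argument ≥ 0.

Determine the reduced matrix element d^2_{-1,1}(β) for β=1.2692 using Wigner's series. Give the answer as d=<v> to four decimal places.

d=0.5603

d^2_{-1,1}(β=1.2692) via Wigner's sum:
With c≡cos(β/2)=0.805309 and s≡sin(β/2)=0.592855, N=[1·6·6·1]^{1/2}=6.000000
Admissible k: 2..3 (factorial args all ≥0)
  k=2: (−1)^0·6.0000/(2)·0.8053^2·0.5929^2 = +0.683823
  k=3: (−1)^1·6.0000/(6)·0.8053^0·0.5929^4 = -0.123536
d^2_{-1,1}(1.2692) = +0.683823 -0.123536 = +0.560287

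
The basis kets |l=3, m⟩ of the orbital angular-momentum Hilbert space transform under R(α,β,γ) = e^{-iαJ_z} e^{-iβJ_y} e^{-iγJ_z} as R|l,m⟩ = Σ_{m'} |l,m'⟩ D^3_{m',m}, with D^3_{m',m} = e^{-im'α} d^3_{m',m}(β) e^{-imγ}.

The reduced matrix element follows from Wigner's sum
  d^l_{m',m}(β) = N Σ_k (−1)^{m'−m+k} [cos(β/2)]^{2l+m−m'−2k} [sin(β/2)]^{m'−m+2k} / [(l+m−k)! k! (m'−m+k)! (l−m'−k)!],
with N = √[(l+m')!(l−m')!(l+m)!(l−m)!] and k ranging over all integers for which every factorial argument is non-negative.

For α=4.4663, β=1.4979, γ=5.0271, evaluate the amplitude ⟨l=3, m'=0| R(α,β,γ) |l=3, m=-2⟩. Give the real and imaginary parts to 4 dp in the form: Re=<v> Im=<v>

Re=-0.0802 Im=-0.0584

D^3_{0,-2}(4.4663,1.4979,5.0271) = e^{-i·0·4.4663}·d^3_{0,-2}(1.4979)·e^{-i·-2·5.0271}. Compute d first:
c=cos(1.4979/2)=0.732404, s=sin(1.4979/2)=0.680870; N=√[6·6·1·120]=65.726707
The bounds max(0,m−m')=0 and min(l+m,l−m')=1 give 2 terms
  k=0: (−1)^2·65.7267/(12)·0.7324^4·0.6809^2 = +0.730621
  k=1: (−1)^3·65.7267/(12)·0.7324^2·0.6809^4 = -0.631421
d^3_{0,-2}(1.4979) = +0.730621 -0.631421 = +0.099200
Phases: e^{-i·(0)·4.4663}=+1.000000+0.000000i, e^{-i·(-2)·5.0271}=-0.808368-0.588678i ⇒ D=-0.080190-0.058397i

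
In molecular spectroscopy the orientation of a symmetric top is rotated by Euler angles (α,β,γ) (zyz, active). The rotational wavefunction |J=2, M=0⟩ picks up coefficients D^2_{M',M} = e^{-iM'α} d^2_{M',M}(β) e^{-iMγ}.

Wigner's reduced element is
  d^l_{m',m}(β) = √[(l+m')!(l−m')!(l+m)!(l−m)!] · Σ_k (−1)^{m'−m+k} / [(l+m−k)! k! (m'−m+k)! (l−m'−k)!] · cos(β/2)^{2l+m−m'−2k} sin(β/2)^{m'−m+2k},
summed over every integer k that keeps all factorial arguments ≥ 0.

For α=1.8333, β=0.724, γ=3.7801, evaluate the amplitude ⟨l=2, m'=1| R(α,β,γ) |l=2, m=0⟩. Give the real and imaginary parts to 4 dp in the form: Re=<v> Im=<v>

Re=0.1577 Im=0.5869

First d^2_{1,0}(β=0.724), then the phase factors e^{-i(1)α} and e^{-i(0)γ}:
Half-angle: c=0.935190, s=0.354145. N=√(6·1·2·2)=4.898979
k: max(0,(0)−(1))=0 … min(2+(0),2−(1))=1
  k=0: (−1)^1·4.8990/(2)·0.9352^3·0.3541^1 = -0.709508
  k=1: (−1)^2·4.8990/(2)·0.9352^1·0.3541^3 = +0.101747
d^2_{1,0}(0.724) = -0.709508 +0.101747 = -0.607761
Phases: e^{-i·(1)·1.8333}=-0.259499-0.965743i, e^{-i·(0)·3.7801}=+1.000000+0.000000i ⇒ D=+0.157714+0.586941i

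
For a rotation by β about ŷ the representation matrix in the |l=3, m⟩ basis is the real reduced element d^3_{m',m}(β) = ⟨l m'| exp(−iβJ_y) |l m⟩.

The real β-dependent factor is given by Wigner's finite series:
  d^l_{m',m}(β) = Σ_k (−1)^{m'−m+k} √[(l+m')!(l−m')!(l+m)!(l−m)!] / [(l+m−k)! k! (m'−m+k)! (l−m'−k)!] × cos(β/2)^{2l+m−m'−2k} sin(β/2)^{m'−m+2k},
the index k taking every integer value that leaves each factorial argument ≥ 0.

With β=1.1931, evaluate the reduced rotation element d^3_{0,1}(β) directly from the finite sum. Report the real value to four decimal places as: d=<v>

d^3_{0,1}(β=1.1931) via Wigner's sum:
c=cos(1.1931/2)=0.827279, s=sin(1.1931/2)=0.561792; N=√[6·6·24·2]=41.569219
k∈{1,2,3} keeps every argument non-negative
  k=1: (−1)^0·41.5692/(12)·0.8273^5·0.5618^1 = +0.754094
  k=2: (−1)^1·41.5692/(4)·0.8273^3·0.5618^3 = -1.043262
  k=3: (−1)^2·41.5692/(12)·0.8273^1·0.5618^5 = +0.160369
d^3_{0,1}(1.1931) = +0.754094 -1.043262 +0.160369 = -0.128800

d=-0.1288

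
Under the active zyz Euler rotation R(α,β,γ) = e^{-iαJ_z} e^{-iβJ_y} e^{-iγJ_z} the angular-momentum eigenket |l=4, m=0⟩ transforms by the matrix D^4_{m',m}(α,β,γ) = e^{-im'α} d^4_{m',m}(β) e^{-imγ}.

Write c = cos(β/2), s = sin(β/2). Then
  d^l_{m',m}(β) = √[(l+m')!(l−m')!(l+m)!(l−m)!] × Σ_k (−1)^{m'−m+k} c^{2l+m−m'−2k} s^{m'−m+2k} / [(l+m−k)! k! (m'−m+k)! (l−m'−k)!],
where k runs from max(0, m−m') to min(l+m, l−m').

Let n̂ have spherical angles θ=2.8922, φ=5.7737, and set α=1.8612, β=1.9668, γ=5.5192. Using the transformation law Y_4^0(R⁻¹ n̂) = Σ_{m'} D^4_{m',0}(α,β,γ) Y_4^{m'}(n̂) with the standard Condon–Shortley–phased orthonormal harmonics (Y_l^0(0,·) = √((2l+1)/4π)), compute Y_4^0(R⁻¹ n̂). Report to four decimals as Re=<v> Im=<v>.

Need the full column D^4_{m',0} for m'=−4..4 at α=1.8612, β=1.9668, γ=5.5192.
cos(β/2)=0.554196, sin(β/2)=0.832386
d^4_{-4,0}: single k=4 term ⇒ +0.378880;  D = +0.150741+0.347602i
d^4_{-3,0}: k∈[3..4] ⇒ +0.356742 -0.804782 = -0.448040;  D = -0.342799+0.288493i
d^4_{-2,0}: k∈[2..4] ⇒ +0.190436 -1.145625 +0.969164 = +0.013976;  D = -0.011684-0.007669i
d^4_{-1,0}: k∈[1..4] ⇒ +0.059770 -0.809015 +1.825074 -0.686204 = +0.389625;  D = -0.111565+0.373311i
d^4_{0,0}: k∈[0..4] ⇒ +0.008898 -0.321180 +1.630253 -1.634542 +0.230462 = -0.086109;  D = -0.086109+0.000000i
d^4_{1,0}: k∈[0..3] ⇒ -0.059770 +0.809015 -1.825074 +0.686204 = -0.389625;  D = +0.111565+0.373311i
d^4_{2,0}: k∈[0..2] ⇒ +0.190436 -1.145625 +0.969164 = +0.013976;  D = -0.011684+0.007669i
d^4_{3,0}: k∈[0..1] ⇒ -0.356742 +0.804782 = +0.448040;  D = +0.342799+0.288493i
d^4_{4,0}: single k=0 term ⇒ +0.378880;  D = +0.150741-0.347602i
Y_4^{m'}(θ=2.8922,φ=5.7737) and Σ D·Y over m':
  (+0.1507+0.3476i)·(-0.0007+0.0015i)  (-0.3428+0.2885i)·(-0.0008-0.0182i)  (-0.0117-0.0077i)·(+0.0595+0.0967i)  (-0.1116+0.3733i)·(-0.3530-0.1972i)  (-0.0861+0.0000i)·(+0.6023+0.0000i)  (+0.1116+0.3733i)·(+0.3530-0.1972i)  (-0.0117+0.0077i)·(+0.0595-0.0967i)  (+0.3428+0.2885i)·(+0.0008-0.0182i)  (+0.1507-0.3476i)·(-0.0007-0.0015i)
Y_4^0(R⁻¹ n̂) = +0.184045-0.000000i

Re=0.1840 Im=0.0000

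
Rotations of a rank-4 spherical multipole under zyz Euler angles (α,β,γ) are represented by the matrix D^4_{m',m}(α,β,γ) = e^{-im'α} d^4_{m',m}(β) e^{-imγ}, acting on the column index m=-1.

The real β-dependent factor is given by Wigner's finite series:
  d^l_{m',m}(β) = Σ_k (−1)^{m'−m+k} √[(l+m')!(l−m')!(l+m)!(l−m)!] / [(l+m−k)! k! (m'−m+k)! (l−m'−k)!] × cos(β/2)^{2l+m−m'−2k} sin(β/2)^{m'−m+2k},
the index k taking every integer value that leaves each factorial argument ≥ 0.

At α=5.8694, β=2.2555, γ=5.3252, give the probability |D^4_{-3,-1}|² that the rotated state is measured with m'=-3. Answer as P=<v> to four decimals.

D^4_{-3,-1}(5.8694,2.2555,5.3252) = e^{-i·-3·5.8694}·d^4_{-3,-1}(2.2555)·e^{-i·-1·5.3252}. Compute d first:
With c≡cos(β/2)=0.428694 and s≡sin(β/2)=0.903450, N=[1·5040·6·120]^{1/2}=1904.940944
k∈{2,3} keeps every argument non-negative
  k=2: (−1)^0·1904.9409/(240)·0.4287^6·0.9034^2 = +0.040212
  k=3: (−1)^1·1904.9409/(144)·0.4287^4·0.9034^4 = -0.297662
d^4_{-3,-1}(2.2555) = +0.040212 -0.297662 = -0.257450
|D^4_{-3,-1}|² = |d^4_{-3,-1}(β)|² = (-0.257450)² = 0.066280 (the z-rotation phases have unit modulus)

P=0.0663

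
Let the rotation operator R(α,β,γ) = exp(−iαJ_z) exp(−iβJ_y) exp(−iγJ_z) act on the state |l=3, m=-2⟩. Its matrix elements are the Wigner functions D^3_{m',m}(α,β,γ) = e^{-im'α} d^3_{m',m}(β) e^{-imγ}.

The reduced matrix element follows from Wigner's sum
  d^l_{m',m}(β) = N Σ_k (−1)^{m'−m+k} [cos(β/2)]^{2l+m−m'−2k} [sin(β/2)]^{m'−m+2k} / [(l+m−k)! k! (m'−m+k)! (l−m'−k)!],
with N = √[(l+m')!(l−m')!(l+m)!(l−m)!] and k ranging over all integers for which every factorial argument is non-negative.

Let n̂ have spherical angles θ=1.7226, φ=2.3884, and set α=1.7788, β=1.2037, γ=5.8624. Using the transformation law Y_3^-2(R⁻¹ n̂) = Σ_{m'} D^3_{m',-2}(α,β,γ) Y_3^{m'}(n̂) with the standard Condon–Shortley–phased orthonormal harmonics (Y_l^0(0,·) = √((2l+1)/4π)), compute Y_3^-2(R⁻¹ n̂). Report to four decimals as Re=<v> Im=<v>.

Re=-0.3256 Im=-0.1623

Need the full column D^3_{m',-2} for m'=−3..3 at α=1.7788, β=1.2037, γ=5.8624.
cos(β/2)=0.824290, sin(β/2)=0.566168
d^3_{-3,-2}: single k=1 term ⇒ +0.527740;  D = -0.113911-0.515300i
d^3_{-2,-2}: k∈[0..1] ⇒ +0.313674 -0.739913 = -0.426238;  D = +0.388221-0.175966i
d^3_{-1,-2}: k∈[0..1] ⇒ -0.681310 +0.642845 = -0.038465;  D = -0.022772-0.031000i
d^3_{0,-2}: k∈[0..1] ⇒ +0.810534 -0.382387 = +0.428147;  D = +0.285271-0.319265i
d^3_{1,-2}: k∈[0..1] ⇒ -0.642845 +0.151638 = -0.491207;  D = +0.425980+0.244592i
d^3_{2,-2}: k∈[0..1] ⇒ +0.349070 -0.032936 = +0.316133;  D = -0.097408+0.300753i
d^3_{3,-2}: single k=0 term ⇒ -0.117458;  D = -0.116809-0.012336i
Y_3^{m'}(θ=1.7226,φ=2.3884) and Σ D·Y over m':
  (-0.1139-0.5153i)·(+0.2561-0.3111i)  (+0.3882-0.1760i)·(-0.0097-0.1507i)  (-0.0228-0.0310i)·(+0.2064+0.1935i)  (+0.2853-0.3193i)·(+0.1628+0.0000i)  (+0.4260+0.2446i)·(-0.2064+0.1935i)  (-0.0974+0.3008i)·(-0.0097+0.1507i)  (-0.1168-0.0123i)·(-0.2561-0.3111i)
Y_3^-2(R⁻¹ n̂) = -0.325588-0.162290i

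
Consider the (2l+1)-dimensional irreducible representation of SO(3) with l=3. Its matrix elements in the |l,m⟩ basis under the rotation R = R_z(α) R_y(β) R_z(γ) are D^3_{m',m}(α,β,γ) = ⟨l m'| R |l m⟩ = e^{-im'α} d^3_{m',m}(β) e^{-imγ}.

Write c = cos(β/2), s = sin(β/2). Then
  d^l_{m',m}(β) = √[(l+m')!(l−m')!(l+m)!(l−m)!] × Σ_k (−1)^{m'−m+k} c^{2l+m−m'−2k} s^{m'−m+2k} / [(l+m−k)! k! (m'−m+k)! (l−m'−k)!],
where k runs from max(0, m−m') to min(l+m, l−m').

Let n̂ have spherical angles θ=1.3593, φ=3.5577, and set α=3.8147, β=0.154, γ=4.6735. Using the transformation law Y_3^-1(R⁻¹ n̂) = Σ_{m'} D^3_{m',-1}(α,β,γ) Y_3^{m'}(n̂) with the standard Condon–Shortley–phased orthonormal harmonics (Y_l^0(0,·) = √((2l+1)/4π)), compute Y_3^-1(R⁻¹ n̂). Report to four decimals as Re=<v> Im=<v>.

Re=-0.0261 Im=0.1115

Need the full column D^3_{m',-1} for m'=−3..3 at α=3.8147, β=0.154, γ=4.6735.
cos(β/2)=0.997037, sin(β/2)=0.076924
d^3_{-3,-1}: single k=2 term ⇒ +0.022647;  D = -0.020773-0.009020i
d^3_{-2,-1}: k∈[1..2] ⇒ +0.239672 -0.002853 = +0.236819;  D = +0.228647-0.061675i
d^3_{-1,-1}: k∈[0..2] ⇒ +0.982353 -0.046780 +0.000209 = +0.935782;  D = -0.554496+0.753805i
d^3_{0,-1}: k∈[0..2] ⇒ -0.262548 +0.004688 -0.000009 = -0.257869;  D = +0.010026+0.257674i
d^3_{1,-1}: k∈[0..2] ⇒ +0.035085 -0.000278 +0.000000 = +0.034807;  D = +0.022741+0.026351i
d^3_{2,-1}: k∈[0..1] ⇒ -0.002853 +0.000008 = -0.002845;  D = +0.002796+0.000525i
d^3_{3,-1}: single k=0 term ⇒ +0.000135;  D = +0.000119-0.000063i
Y_3^{m'}(θ=1.3593,φ=3.5577) and Σ D·Y over m':
  (-0.0208-0.0090i)·(-0.1236+0.3699i)  (+0.2286-0.0617i)·(+0.1381-0.1516i)  (-0.5545+0.7538i)·(+0.2253-0.0996i)  (+0.0100+0.2577i)·(-0.2178+0.0000i)  (+0.0227+0.0264i)·(-0.2253-0.0996i)  (+0.0028+0.0005i)·(+0.1381+0.1516i)  (+0.0001-0.0001i)·(+0.1236+0.3699i)
Y_3^-1(R⁻¹ n̂) = -0.026104+0.111538i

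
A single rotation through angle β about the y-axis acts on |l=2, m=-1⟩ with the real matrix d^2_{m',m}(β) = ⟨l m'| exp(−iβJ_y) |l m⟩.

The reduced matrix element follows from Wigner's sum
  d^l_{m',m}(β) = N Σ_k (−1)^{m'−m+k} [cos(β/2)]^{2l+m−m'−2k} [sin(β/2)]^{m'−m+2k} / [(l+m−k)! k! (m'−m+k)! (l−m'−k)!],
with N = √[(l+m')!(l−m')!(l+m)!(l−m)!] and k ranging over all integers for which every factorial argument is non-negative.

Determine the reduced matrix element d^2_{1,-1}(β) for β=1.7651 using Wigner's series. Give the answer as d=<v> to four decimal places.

d=0.3662

d^2_{1,-1}(β=1.7651) via Wigner's sum:
With c≡cos(β/2)=0.635184 and s≡sin(β/2)=0.772361, N=[6·1·1·6]^{1/2}=6.000000
The bounds max(0,m−m')=0 and min(l+m,l−m')=1 give 2 terms
  k=0: (−1)^2·6.0000/(2)·0.6352^2·0.7724^2 = +0.722039
  k=1: (−1)^3·6.0000/(6)·0.6352^0·0.7724^4 = -0.355862
d^2_{1,-1}(1.7651) = +0.722039 -0.355862 = +0.366177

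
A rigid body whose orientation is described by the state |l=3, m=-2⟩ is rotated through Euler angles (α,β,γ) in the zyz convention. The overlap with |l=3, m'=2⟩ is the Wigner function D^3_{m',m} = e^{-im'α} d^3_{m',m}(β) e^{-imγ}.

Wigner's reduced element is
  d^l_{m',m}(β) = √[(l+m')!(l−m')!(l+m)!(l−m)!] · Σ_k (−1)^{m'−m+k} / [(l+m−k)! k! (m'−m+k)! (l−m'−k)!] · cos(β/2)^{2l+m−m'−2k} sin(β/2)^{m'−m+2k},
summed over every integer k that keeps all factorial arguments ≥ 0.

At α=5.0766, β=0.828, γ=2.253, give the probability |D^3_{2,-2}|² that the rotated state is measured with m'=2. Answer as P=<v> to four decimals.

First d^3_{2,-2}(β=0.828), then the phase factors e^{-i(2)α} and e^{-i(-2)γ}:
c=cos(0.828/2)=0.915519, s=sin(0.828/2)=0.402275; N=√[120·1·1·120]=120.000000
The bounds max(0,m−m')=0 and min(l+m,l−m')=1 give 2 terms
  k=0: (−1)^4·120.0000/(24)·0.9155^2·0.4023^4 = +0.109748
  k=1: (−1)^5·120.0000/(120)·0.9155^0·0.4023^6 = -0.004238
d^3_{2,-2}(0.828) = +0.109748 -0.004238 = +0.105510
|D^3_{2,-2}|² = |d^3_{2,-2}(β)|² = (+0.105510)² = 0.011132 (the z-rotation phases have unit modulus)

P=0.0111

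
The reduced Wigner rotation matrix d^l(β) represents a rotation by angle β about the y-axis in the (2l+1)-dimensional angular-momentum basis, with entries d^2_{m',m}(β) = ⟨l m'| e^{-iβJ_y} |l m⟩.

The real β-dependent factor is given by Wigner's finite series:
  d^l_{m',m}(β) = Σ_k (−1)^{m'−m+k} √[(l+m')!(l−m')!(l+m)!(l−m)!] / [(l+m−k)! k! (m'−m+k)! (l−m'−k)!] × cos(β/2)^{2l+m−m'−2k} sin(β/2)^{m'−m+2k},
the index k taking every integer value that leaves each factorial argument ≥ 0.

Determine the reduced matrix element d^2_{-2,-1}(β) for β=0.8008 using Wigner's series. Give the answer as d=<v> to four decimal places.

d^2_{-2,-1}(β=0.8008) via Wigner's sum:
With c≡cos(β/2)=0.920905 and s≡sin(β/2)=0.389787, N=[1·24·1·6]^{1/2}=12.000000
The bounds max(0,m−m')=1 and min(l+m,l−m')=1 give 1 term
  k=1: (−1)^0·12.0000/(6)·0.9209^3·0.3898^1 = +0.608838
d^2_{-2,-1}(0.8008) = +0.608838

d=0.6088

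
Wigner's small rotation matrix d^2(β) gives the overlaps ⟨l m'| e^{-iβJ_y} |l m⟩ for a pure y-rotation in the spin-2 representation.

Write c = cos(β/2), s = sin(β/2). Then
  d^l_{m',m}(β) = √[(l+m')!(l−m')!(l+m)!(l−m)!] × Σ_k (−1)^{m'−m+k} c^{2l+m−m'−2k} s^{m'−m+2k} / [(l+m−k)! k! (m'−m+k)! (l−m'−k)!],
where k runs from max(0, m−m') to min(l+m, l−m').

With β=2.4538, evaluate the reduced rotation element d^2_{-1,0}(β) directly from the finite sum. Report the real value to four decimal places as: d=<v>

d=-0.6007

d^2_{-1,0}(β=2.4538) via Wigner's sum:
c=cos(2.4538/2)=0.337158, s=sin(2.4538/2)=0.941448; N=√[1·6·2·2]=4.898979
k: max(0,(0)−(-1))=1 … min(2+(0),2−(-1))=2
  k=1: (−1)^0·4.8990/(2)·0.3372^3·0.9414^1 = +0.088384
  k=2: (−1)^1·4.8990/(2)·0.3372^1·0.9414^3 = -0.689125
d^2_{-1,0}(2.4538) = +0.088384 -0.689125 = -0.600741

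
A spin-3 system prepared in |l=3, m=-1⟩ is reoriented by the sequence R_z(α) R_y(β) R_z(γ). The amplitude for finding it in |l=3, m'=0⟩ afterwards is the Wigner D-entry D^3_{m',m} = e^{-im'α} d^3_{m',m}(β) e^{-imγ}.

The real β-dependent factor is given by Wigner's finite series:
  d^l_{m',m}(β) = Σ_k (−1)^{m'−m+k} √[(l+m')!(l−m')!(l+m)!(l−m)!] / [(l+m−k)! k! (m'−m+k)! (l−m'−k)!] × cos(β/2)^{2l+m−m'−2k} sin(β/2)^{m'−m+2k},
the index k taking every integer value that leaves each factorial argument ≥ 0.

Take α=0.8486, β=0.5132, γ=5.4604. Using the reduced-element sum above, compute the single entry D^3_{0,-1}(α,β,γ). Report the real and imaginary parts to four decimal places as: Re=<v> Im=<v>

Re=-0.4041 Im=0.4355

First d^3_{0,-1}(β=0.5132), then the phase factors e^{-i(0)α} and e^{-i(-1)γ}:
Half-angle: c=0.967258, s=0.253793. N=√(6·6·2·24)=41.569219
k∈{0,1,2} keeps every argument non-negative
  k=0: (−1)^1·41.5692/(12)·0.9673^5·0.2538^1 = -0.744361
  k=1: (−1)^2·41.5692/(4)·0.9673^3·0.2538^3 = +0.153738
  k=2: (−1)^3·41.5692/(12)·0.9673^1·0.2538^5 = -0.003528
d^3_{0,-1}(0.5132) = -0.744361 +0.153738 -0.003528 = -0.594151
Attach z-rotation phases: D = e^{-i(0)(0.8486)}·(-0.594151)·e^{-i(-1)(5.4604)} = -0.404131+0.435539i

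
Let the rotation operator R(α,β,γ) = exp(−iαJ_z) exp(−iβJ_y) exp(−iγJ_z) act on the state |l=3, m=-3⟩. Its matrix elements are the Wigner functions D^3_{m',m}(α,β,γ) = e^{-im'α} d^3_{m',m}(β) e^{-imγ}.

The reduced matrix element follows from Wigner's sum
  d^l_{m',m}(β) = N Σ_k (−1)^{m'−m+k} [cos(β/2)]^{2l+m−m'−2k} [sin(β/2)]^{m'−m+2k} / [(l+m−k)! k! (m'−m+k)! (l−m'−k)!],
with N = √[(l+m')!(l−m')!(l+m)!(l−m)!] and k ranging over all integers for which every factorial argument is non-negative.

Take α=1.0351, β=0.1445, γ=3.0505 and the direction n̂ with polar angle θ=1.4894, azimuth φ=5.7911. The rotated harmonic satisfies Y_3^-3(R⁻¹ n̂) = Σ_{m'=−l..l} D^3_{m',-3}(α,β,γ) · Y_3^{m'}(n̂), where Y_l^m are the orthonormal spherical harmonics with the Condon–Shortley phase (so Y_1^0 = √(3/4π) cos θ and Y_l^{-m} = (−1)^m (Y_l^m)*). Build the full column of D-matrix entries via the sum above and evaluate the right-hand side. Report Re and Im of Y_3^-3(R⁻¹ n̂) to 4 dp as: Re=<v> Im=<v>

Need the full column D^3_{m',-3} for m'=−3..3 at α=1.0351, β=0.1445, γ=3.0505.
cos(β/2)=0.997391, sin(β/2)=0.072187
d^3_{-3,-3}: single k=0 term ⇒ +0.984448;  D = +0.937652-0.299912i
d^3_{-2,-3}: single k=0 term ⇒ -0.174527;  D = -0.039130+0.170084i
d^3_{-1,-3}: single k=0 term ⇒ +0.019972;  D = -0.014452-0.013786i
d^3_{0,-3}: single k=0 term ⇒ -0.001669;  D = +0.001607-0.000450i
d^3_{1,-3}: single k=0 term ⇒ +0.000105;  D = -0.000027+0.000101i
d^3_{2,-3}: single k=0 term ⇒ -0.000005;  D = -0.000003-0.000003i
d^3_{3,-3}: single k=0 term ⇒ +0.000000;  D = +0.000000-0.000000i
Y_3^{m'}(θ=1.4894,φ=5.7911) and Σ D·Y over m':
  (+0.9377-0.2999i)·(+0.0390+0.4112i)  (-0.0391+0.1701i)·(+0.0457+0.0687i)  (-0.0145-0.0138i)·(-0.2745-0.1472i)  (+0.0016-0.0005i)·(-0.0900+0.0000i)  (-0.0000+0.0001i)·(+0.2745-0.1472i)  (-0.0000-0.0000i)·(+0.0457-0.0687i)  (+0.0000-0.0000i)·(-0.0390+0.4112i)
Y_3^-3(R⁻¹ n̂) = +0.148223+0.384978i

Re=0.1482 Im=0.3850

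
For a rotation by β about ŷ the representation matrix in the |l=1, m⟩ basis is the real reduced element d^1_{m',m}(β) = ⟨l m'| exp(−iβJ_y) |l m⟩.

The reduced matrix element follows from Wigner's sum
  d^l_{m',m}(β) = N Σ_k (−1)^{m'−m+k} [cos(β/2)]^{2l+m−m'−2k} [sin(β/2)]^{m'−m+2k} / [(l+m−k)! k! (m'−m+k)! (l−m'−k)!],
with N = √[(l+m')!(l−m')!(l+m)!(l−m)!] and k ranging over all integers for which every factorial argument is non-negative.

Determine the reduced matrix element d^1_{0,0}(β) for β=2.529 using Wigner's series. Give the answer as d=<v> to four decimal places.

d^1_{0,0}(β=2.529) via Wigner's sum:
Half-angle: c=0.301529, s=0.953457. N=√(1·1·1·1)=1.000000
k: max(0,(0)−(0))=0 … min(1+(0),1−(0))=1
  k=0: (−1)^0·1.0000/(1)·0.3015^2·0.9535^0 = +0.090920
  k=1: (−1)^1·1.0000/(1)·0.3015^0·0.9535^2 = -0.909080
d^1_{0,0}(2.529) = +0.090920 -0.909080 = -0.818160

d=-0.8182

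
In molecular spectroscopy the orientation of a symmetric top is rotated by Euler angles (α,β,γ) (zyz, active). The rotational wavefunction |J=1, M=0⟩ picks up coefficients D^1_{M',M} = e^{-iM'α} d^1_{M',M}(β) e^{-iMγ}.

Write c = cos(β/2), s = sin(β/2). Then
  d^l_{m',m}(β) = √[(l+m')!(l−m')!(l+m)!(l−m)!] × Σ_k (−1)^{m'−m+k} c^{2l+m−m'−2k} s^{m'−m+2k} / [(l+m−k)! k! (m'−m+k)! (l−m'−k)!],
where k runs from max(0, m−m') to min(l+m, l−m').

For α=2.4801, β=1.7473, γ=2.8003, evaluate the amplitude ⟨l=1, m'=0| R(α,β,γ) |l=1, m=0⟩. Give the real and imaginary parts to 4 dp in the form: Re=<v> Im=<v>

Re=-0.1756 Im=0.0000

D^1_{0,0}(2.4801,1.7473,2.8003) = e^{-i·0·2.4801}·d^1_{0,0}(1.7473)·e^{-i·0·2.8003}. Compute d first:
c=cos(1.7473/2)=0.642032, s=sin(1.7473/2)=0.766677; N=√[1·1·1·1]=1.000000
The bounds max(0,m−m')=0 and min(l+m,l−m')=1 give 2 terms
  k=0: (−1)^0·1.0000/(1)·0.6420^2·0.7667^0 = +0.412206
  k=1: (−1)^1·1.0000/(1)·0.6420^0·0.7667^2 = -0.587794
d^1_{0,0}(1.7473) = +0.412206 -0.587794 = -0.175589
D = (+1.000000+0.000000i)·(-0.175589)·(+1.000000+0.000000i) = -0.175589+0.000000i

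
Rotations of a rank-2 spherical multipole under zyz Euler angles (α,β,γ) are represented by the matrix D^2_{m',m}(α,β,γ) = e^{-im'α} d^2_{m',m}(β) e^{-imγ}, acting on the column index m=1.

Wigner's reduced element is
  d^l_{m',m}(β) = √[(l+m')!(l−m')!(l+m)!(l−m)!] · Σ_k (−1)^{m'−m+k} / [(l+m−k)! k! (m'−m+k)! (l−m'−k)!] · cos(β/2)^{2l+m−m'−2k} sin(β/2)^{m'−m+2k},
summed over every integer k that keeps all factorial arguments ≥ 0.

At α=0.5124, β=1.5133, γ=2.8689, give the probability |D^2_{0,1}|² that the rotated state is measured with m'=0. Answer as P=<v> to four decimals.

D^2_{0,1}(0.5124,1.5133,2.8689) = e^{-i·0·0.5124}·d^2_{0,1}(1.5133)·e^{-i·1·2.8689}. Compute d first:
c=cos(1.5133/2)=0.727140, s=sin(1.5133/2)=0.686489; N=√[2·2·6·1]=4.898979
k: max(0,(1)−(0))=1 … min(2+(1),2−(0))=2
  k=1: (−1)^0·4.8990/(2)·0.7271^3·0.6865^1 = +0.646492
  k=2: (−1)^1·4.8990/(2)·0.7271^1·0.6865^3 = -0.576229
d^2_{0,1}(1.5133) = +0.646492 -0.576229 = +0.070263
|D^2_{0,1}|² = |d^2_{0,1}(β)|² = (+0.070263)² = 0.004937 (the z-rotation phases have unit modulus)

P=0.0049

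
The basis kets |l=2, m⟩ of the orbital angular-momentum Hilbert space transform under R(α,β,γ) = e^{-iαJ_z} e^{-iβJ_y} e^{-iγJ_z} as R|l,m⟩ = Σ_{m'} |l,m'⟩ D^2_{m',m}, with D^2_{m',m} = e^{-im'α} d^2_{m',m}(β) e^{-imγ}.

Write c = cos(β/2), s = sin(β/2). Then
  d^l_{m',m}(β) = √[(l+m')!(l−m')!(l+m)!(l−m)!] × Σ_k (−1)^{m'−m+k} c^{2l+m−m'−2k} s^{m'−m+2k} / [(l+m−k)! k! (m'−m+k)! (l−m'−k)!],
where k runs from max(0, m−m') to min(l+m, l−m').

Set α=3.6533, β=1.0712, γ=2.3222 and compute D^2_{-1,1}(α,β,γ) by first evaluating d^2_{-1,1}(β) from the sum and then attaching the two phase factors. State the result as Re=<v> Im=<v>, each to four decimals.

Re=0.1211 Im=0.4954

First d^2_{-1,1}(β=1.0712), then the phase factors e^{-i(-1)α} and e^{-i(1)γ}:
Half-angle: c=0.859963, s=0.510357. N=√(1·6·6·1)=6.000000
k: max(0,(1)−(-1))=2 … min(2+(1),2−(-1))=3
  k=2: (−1)^0·6.0000/(2)·0.8600^2·0.5104^2 = +0.577868
  k=3: (−1)^1·6.0000/(6)·0.8600^0·0.5104^4 = -0.067842
d^2_{-1,1}(1.0712) = +0.577868 -0.067842 = +0.510026
D = (-0.871910-0.489667i)·(+0.510026)·(-0.682665-0.730731i) = +0.121084+0.495445i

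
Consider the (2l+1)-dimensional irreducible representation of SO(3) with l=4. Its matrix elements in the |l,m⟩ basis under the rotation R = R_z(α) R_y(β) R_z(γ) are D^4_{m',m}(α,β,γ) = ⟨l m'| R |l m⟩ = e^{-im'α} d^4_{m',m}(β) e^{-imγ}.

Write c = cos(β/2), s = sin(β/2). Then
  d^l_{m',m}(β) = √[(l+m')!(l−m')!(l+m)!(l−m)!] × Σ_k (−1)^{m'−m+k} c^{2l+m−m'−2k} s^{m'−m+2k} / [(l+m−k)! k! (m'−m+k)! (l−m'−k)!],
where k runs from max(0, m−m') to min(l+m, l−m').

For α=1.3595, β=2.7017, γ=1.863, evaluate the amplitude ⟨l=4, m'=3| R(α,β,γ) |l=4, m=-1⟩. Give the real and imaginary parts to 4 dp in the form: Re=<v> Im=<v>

First d^4_{3,-1}(β=2.7017), then the phase factors e^{-i(3)α} and e^{-i(-1)γ}:
With c≡cos(β/2)=0.218177 and s≡sin(β/2)=0.975909, N=[5040·1·6·120]^{1/2}=1904.940944
k∈{0,1} keeps every argument non-negative
  k=0: (−1)^4·1904.9409/(144)·0.2182^4·0.9759^4 = +0.027189
  k=1: (−1)^5·1904.9409/(240)·0.2182^2·0.9759^6 = -0.326397
d^4_{3,-1}(2.7017) = +0.027189 -0.326397 = -0.299207
Phases: e^{-i·(3)·1.3595}=-0.592283+0.805730i, e^{-i·(-1)·1.863}=-0.288063+0.957611i ⇒ D=+0.179812+0.239150i

Re=0.1798 Im=0.2391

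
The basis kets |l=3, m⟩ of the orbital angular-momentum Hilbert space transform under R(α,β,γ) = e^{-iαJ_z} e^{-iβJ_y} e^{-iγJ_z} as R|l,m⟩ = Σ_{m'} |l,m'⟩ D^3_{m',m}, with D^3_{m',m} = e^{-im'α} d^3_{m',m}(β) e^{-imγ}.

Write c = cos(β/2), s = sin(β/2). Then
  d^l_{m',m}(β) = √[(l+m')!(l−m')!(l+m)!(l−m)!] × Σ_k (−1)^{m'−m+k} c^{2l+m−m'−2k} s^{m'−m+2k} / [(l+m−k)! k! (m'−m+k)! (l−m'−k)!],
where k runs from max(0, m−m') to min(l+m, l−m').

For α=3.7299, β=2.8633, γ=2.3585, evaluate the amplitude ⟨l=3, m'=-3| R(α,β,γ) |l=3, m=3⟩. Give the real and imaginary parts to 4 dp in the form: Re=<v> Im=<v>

D^3_{-3,3}(3.7299,2.8633,2.3585) = e^{-i·-3·3.7299}·d^3_{-3,3}(2.8633)·e^{-i·3·2.3585}. Compute d first:
With c≡cos(β/2)=0.138698 and s≡sin(β/2)=0.990335, N=[1·720·720·1]^{1/2}=720.000000
k∈{6} keeps every argument non-negative
  k=6: (−1)^0·720.0000/(720)·0.1387^0·0.9903^6 = +0.943392
d^3_{-3,3}(2.8633) = +0.943392
D = (+0.192909-0.981217i)·(+0.943392)·(+0.702199-0.711981i) = -0.531268-0.779578i

Re=-0.5313 Im=-0.7796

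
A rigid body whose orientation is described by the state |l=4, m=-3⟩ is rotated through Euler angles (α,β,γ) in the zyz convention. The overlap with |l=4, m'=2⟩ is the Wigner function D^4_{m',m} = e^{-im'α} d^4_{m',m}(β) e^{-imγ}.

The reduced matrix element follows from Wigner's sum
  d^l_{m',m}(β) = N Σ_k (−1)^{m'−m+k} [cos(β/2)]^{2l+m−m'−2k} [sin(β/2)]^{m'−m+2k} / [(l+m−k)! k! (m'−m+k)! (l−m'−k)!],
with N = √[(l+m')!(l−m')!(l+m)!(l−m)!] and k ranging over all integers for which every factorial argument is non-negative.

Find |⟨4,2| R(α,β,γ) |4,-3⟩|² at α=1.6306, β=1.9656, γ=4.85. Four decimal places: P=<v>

P=0.0365

First d^4_{2,-3}(β=1.9656), then the phase factors e^{-i(2)α} and e^{-i(-3)γ}:
Half-angle: c=0.554695, s=0.832054. N=√(720·2·1·5040)=2693.993318
Admissible k: 0..1 (factorial args all ≥0)
  k=0: (−1)^5·2693.9933/(240)·0.5547^3·0.8321^5 = -0.764020
  k=1: (−1)^6·2693.9933/(720)·0.5547^1·0.8321^7 = +0.573031
d^4_{2,-3}(1.9656) = -0.764020 +0.573031 = -0.190990
|D^4_{2,-3}|² = |d^4_{2,-3}(β)|² = (-0.190990)² = 0.036477 (the z-rotation phases have unit modulus)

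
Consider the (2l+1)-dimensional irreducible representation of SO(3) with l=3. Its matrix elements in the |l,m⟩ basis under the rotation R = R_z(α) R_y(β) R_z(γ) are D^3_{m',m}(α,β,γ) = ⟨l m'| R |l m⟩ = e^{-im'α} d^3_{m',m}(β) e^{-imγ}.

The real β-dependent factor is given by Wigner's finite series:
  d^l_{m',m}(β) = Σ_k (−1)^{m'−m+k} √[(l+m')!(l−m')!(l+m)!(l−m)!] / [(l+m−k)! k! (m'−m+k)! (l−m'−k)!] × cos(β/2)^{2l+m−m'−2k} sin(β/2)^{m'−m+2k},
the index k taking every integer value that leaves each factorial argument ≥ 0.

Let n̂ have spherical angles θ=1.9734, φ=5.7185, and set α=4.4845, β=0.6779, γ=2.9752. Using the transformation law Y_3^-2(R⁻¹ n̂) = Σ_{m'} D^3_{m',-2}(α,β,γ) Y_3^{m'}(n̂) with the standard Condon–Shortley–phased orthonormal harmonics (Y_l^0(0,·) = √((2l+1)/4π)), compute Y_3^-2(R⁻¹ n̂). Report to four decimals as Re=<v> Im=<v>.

Need the full column D^3_{m',-2} for m'=−3..3 at α=4.4845, β=0.6779, γ=2.9752.
cos(β/2)=0.943104, sin(β/2)=0.332497
d^3_{-3,-2}: single k=1 term ⇒ +0.607662;  D = +0.516662+0.319865i
d^3_{-2,-2}: k∈[0..1] ⇒ +0.703653 -0.437305 = +0.266348;  D = -0.187739+0.188931i
d^3_{-1,-2}: k∈[0..1] ⇒ -0.784488 +0.195017 = -0.589471;  D = +0.313456+0.499221i
d^3_{0,-2}: k∈[0..1] ⇒ +0.479044 -0.059543 = +0.419501;  D = +0.396485-0.137041i
d^3_{1,-2}: k∈[0..1] ⇒ -0.195017 +0.012120 = -0.182897;  D = -0.019150-0.181892i
d^3_{2,-2}: k∈[0..1] ⇒ +0.054355 -0.001351 = +0.053004;  D = -0.052604-0.006503i
d^3_{3,-2}: single k=0 term ⇒ -0.009388;  D = -0.003227+0.008816i
Y_3^{m'}(θ=1.9734,φ=5.7185) and Σ D·Y over m':
  (+0.5167+0.3199i)·(-0.0399+0.3225i)  (-0.1877+0.1889i)·(-0.1448-0.3065i)  (+0.3135+0.4992i)·(-0.0584-0.0370i)  (+0.3965-0.1370i)·(+0.3264+0.0000i)  (-0.0192-0.1819i)·(+0.0584-0.0370i)  (-0.0526-0.0065i)·(-0.1448+0.3065i)  (-0.0032+0.0088i)·(+0.0399+0.3225i)
Y_3^-2(R⁻¹ n̂) = +0.089677+0.072761i

Re=0.0897 Im=0.0728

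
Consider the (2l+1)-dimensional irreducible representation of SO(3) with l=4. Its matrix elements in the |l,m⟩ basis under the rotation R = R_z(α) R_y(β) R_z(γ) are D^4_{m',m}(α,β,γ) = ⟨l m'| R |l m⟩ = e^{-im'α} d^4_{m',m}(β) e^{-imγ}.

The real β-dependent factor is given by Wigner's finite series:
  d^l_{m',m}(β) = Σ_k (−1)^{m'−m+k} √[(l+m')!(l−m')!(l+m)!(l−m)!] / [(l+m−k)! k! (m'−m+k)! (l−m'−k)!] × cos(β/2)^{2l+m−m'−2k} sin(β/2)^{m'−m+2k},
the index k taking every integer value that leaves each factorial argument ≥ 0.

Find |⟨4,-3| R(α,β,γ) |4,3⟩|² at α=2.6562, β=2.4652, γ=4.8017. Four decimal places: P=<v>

D^4_{-3,3}(2.6562,2.4652,4.8017) = e^{-i·-3·2.6562}·d^4_{-3,3}(2.4652)·e^{-i·3·4.8017}. Compute d first:
c=cos(2.4652/2)=0.331786, s=sin(2.4652/2)=0.943355; N=√[1·5040·5040·1]=5040.000000
k: max(0,(3)−(-3))=6 … min(4+(3),4−(-3))=7
  k=6: (−1)^0·5040.0000/(720)·0.3318^2·0.9434^6 = +0.543081
  k=7: (−1)^1·5040.0000/(5040)·0.3318^0·0.9434^8 = -0.627191
d^4_{-3,3}(2.4652) = +0.543081 -0.627191 = -0.084110
|D^4_{-3,3}|² = |d^4_{-3,3}(β)|² = (-0.084110)² = 0.007075 (the z-rotation phases have unit modulus)

P=0.0071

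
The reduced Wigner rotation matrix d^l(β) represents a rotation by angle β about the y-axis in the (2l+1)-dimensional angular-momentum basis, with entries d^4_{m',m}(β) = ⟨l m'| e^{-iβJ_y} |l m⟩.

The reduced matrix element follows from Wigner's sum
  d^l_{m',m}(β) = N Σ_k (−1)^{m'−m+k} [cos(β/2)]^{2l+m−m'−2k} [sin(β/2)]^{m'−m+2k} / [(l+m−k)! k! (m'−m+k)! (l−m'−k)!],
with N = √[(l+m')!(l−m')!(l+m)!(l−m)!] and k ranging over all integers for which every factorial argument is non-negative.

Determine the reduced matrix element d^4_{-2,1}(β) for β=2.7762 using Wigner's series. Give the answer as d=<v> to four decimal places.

d^4_{-2,1}(β=2.7762) via Wigner's sum:
c=cos(2.7762/2)=0.181682, s=sin(2.7762/2)=0.983357; N=√[2·720·120·6]=1018.233765
The bounds max(0,m−m')=3 and min(l+m,l−m')=5 give 3 terms
  k=3: (−1)^0·1018.2338/(72)·0.1817^5·0.9834^3 = +0.002662
  k=4: (−1)^1·1018.2338/(48)·0.1817^3·0.9834^5 = -0.116976
  k=5: (−1)^2·1018.2338/(240)·0.1817^1·0.9834^7 = +0.685373
d^4_{-2,1}(2.7762) = +0.002662 -0.116976 +0.685373 = +0.571059

d=0.5711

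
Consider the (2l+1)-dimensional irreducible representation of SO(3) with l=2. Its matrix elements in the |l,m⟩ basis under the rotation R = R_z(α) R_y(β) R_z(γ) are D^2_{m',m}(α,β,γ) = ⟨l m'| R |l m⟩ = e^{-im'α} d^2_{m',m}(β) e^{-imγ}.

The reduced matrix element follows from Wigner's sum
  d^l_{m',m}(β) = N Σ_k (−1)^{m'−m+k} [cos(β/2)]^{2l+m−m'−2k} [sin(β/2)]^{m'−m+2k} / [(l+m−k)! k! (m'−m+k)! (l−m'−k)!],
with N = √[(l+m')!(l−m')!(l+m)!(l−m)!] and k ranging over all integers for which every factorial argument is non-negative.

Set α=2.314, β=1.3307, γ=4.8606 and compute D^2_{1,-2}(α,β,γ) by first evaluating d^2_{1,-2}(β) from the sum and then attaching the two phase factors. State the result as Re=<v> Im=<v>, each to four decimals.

Re=-0.1599 Im=-0.3338

Split into d^2_{1,-2}(β=1.3307) × two z-phases.
c=cos(1.3307/2)=0.786701, s=sin(1.3307/2)=0.617335; N=√[6·1·1·24]=12.000000
k∈{0} keeps every argument non-negative
  k=0: (−1)^3·12.0000/(6)·0.7867^1·0.6173^3 = -0.370170
d^2_{1,-2}(1.3307) = -0.370170
Phases: e^{-i·(1)·2.314}=-0.676650-0.736305i, e^{-i·(-2)·4.8606}=-0.956388-0.292100i ⇒ D=-0.159938-0.333835i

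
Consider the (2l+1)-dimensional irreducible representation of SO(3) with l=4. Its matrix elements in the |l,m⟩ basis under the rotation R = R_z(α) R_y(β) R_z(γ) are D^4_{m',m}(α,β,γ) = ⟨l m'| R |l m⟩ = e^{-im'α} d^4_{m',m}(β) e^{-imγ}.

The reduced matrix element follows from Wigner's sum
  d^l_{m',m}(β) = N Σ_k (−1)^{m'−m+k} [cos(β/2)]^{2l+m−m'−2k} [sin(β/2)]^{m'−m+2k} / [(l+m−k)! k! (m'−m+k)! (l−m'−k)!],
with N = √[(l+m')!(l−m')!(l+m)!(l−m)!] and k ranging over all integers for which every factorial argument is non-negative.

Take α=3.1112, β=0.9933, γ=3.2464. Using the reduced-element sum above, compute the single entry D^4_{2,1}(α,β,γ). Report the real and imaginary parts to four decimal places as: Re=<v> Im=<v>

Re=-0.1484 Im=0.0065

First d^4_{2,1}(β=0.9933), then the phase factors e^{-i(2)α} and e^{-i(1)γ}:
c=cos(0.9933/2)=0.879184, s=sin(0.9933/2)=0.476483; N=√[720·2·120·6]=1018.233765
The bounds max(0,m−m')=0 and min(l+m,l−m')=2 give 3 terms
  k=0: (−1)^1·1018.2338/(240)·0.8792^7·0.4765^1 = -0.820807
  k=1: (−1)^2·1018.2338/(48)·0.8792^5·0.4765^3 = +1.205443
  k=2: (−1)^3·1018.2338/(72)·0.8792^3·0.4765^5 = -0.236043
d^4_{2,1}(0.9933) = -0.820807 +1.205443 -0.236043 = +0.148593
D = (+0.998153+0.060748i)·(+0.148593)·(-0.994513+0.104616i) = -0.148449+0.006539i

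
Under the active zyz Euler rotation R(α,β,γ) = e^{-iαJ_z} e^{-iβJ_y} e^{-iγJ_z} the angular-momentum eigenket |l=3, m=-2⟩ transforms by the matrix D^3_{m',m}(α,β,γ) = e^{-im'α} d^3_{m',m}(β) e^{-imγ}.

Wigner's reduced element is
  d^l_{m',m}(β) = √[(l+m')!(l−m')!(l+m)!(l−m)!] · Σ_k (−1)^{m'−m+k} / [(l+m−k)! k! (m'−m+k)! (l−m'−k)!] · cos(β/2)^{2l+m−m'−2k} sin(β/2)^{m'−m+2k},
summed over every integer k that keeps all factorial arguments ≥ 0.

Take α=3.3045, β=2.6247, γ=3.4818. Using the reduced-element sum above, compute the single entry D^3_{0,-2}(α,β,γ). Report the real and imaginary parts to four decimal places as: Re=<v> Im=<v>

First d^3_{0,-2}(β=2.6247), then the phase factors e^{-i(0)α} and e^{-i(-2)γ}:
c=cos(2.6247/2)=0.255579, s=sin(2.6247/2)=0.966788; N=√[6·6·1·120]=65.726707
Admissible k: 0..1 (factorial args all ≥0)
  k=0: (−1)^2·65.7267/(12)·0.2556^4·0.9668^2 = +0.021844
  k=1: (−1)^3·65.7267/(12)·0.2556^2·0.9668^4 = -0.312562
d^3_{0,-2}(2.6247) = +0.021844 -0.312562 = -0.290718
D = (+1.000000+0.000000i)·(-0.290718)·(+0.777312+0.629115i) = -0.225979-0.182895i

Re=-0.2260 Im=-0.1829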